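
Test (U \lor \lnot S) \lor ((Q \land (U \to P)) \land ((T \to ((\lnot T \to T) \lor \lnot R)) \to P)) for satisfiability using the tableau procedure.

Initial set: {((U \lor \lnot S) \lor ((Q \land (U \to P)) \land ((T \to ((\lnot T \to T) \lor \lnot R)) \to P)))}.
((U \lor \lnot S) \lor ((Q \land (U \to P)) \land ((T \to ((\lnot T \to T) \lor \lnot R)) \to P))): β-rule — branch into (U \lor \lnot S)  //  ((Q \land (U \to P)) \land ((T \to ((\lnot T \to T) \lor \lnot R)) \to P)).
  branch 1 (add (U \lor \lnot S)):
    (U \lor \lnot S): β-rule — branch into U  //  \lnot S.
      branch 1.1 (add U):
        ○ open, literals {U=true}.
      branch 1.2 (add \lnot S):
        ○ open, literals {S=false}.
  branch 2 (add ((Q \land (U \to P)) \land ((T \to ((\lnot T \to T) \lor \lnot R)) \to P))):
    ((Q \land (U \to P)) \land ((T \to ((\lnot T \to T) \lor \lnot R)) \to P)): α-rule — add (Q \land (U \to P)), ((T \to ((\lnot T \to T) \lor \lnot R)) \to P).
    (Q \land (U \to P)): α-rule — add Q, (U \to P).
    ((T \to ((\lnot T \to T) \lor \lnot R)) \to P): β-rule — branch into \lnot (T \to ((\lnot T \to T) \lor \lnot R))  //  P.
      branch 2.1 (add \lnot (T \to ((\lnot T \to T) \lor \lnot R))):
        \lnot (T \to ((\lnot T \to T) \lor \lnot R)): α-rule — add T, \lnot ((\lnot T \to T) \lor \lnot R).
        \lnot ((\lnot T \to T) \lor \lnot R): α-rule — add \lnot (\lnot T \to T), \lnot \lnot R.
        \lnot (\lnot T \to T): α-rule — add \lnot T, \lnot T.
        × closes — contains both T and \lnot T.
      branch 2.2 (add P):
        (U \to P): β-rule — branch into \lnot U  //  P.
          branch 2.2.1 (add \lnot U):
            ○ open, literals {P=true, Q=true, U=false}.
          branch 2.2.2 (add P):
            ○ open, literals {P=true, Q=true}.
1 branch closed, 4 open.
An open branch gives a satisfying assignment: U=true.

Satisfiable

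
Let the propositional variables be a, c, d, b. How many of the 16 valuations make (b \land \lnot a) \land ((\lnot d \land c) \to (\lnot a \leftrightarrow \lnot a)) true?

4

Initial set: {T ((b \land \lnot a) \land ((\lnot d \land c) \to (\lnot a \leftrightarrow \lnot a)))}.
T ((b \land \lnot a) \land ((\lnot d \land c) \to (\lnot a \leftrightarrow \lnot a))): α-rule — add T (b \land \lnot a), T ((\lnot d \land c) \to (\lnot a \leftrightarrow \lnot a)).
T (b \land \lnot a): α-rule — add T b, T \lnot a.
T ((\lnot d \land c) \to (\lnot a \leftrightarrow \lnot a)): β-rule — branch into F (\lnot d \land c)  //  T (\lnot a \leftrightarrow \lnot a).
  branch 1 (add F (\lnot d \land c)):
    F (\lnot d \land c): β-rule — branch into F \lnot d  //  F c.
      branch 1.1 (add F \lnot d):
        ○ open, literals {a=F, b=T, d=T}.
      branch 1.2 (add F c):
        ○ open, literals {a=F, b=T, c=F}.
  branch 2 (add T (\lnot a \leftrightarrow \lnot a)):
    T (\lnot a \leftrightarrow \lnot a): β-rule — branch into T \lnot a, T \lnot a  //  F \lnot a, F \lnot a.
      branch 2.1 (add T \lnot a, T \lnot a):
        ○ open, literals {a=F, b=T}.
      branch 2.2 (add F \lnot a, F \lnot a):
        × closes — contains both a and \lnot a.
1 branch closed, 3 open.
Each open branch fixes some atoms; the unmentioned ones are free. Counting distinct full assignments: branch {a=F, b=T, d=T} (c) contributes 2 new; branch {a=F, b=T, c=F} (d) contributes 1 new; branch {a=F, b=T} (c, d) contributes 1 new. Total: 4.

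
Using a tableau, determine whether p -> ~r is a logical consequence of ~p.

Initial set: {~p; ~(p -> ~r)}.
~(p -> ~r): α-rule — add p, ~~r.
× closes — contains both p and ~p.
All 1 branch closes.
Every branch closed, so the premises entail the conclusion.

Yes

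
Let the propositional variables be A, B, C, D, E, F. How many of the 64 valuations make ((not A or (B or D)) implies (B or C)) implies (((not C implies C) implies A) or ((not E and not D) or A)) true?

52

Initial set: {T (((not A or (B or D)) implies (B or C)) implies (((not C implies C) implies A) or ((not E and not D) or A)))}.
T (((not A or (B or D)) implies (B or C)) implies (((not C implies C) implies A) or ((not E and not D) or A))): β-rule — branch into F ((not A or (B or D)) implies (B or C))  //  T (((not C implies C) implies A) or ((not E and not D) or A)).
  branch 1 (add F ((not A or (B or D)) implies (B or C))):
    F ((not A or (B or D)) implies (B or C)): α-rule — add T (not A or (B or D)), F (B or C).
    F (B or C): α-rule — add F B, F C.
    T (not A or (B or D)): β-rule — branch into T not A  //  T (B or D).
      branch 1.1 (add T not A):
        ○ open, literals {A=F, B=F, C=F}.
      branch 1.2 (add T (B or D)):
        T (B or D): β-rule — branch into T B  //  T D.
          branch 1.2.1 (add T B):
            × closes — contains both B and not B.
          branch 1.2.2 (add T D):
            ○ open, literals {B=F, C=F, D=T}.
  branch 2 (add T (((not C implies C) implies A) or ((not E and not D) or A))):
    T (((not C implies C) implies A) or ((not E and not D) or A)): β-rule — branch into T ((not C implies C) implies A)  //  T ((not E and not D) or A).
      branch 2.1 (add T ((not C implies C) implies A)):
        T ((not C implies C) implies A): β-rule — branch into F (not C implies C)  //  T A.
          branch 2.1.1 (add F (not C implies C)):
            F (not C implies C): α-rule — add T not C, F C.
            ○ open, literals {C=F}.
          branch 2.1.2 (add T A):
            ○ open, literals {A=T}.
      branch 2.2 (add T ((not E and not D) or A)):
        T ((not E and not D) or A): β-rule — branch into T (not E and not D)  //  T A.
          branch 2.2.1 (add T (not E and not D)):
            T (not E and not D): α-rule — add T not E, T not D.
            ○ open, literals {D=F, E=F}.
          branch 2.2.2 (add T A):
            ○ open, literals {A=T}.
1 branch closed, 6 open.
Each open branch fixes some atoms; the unmentioned ones are free. Counting distinct full assignments: branch {A=F, B=F, C=F} (D, E, F) contributes 8 new; branch {B=F, C=F, D=T} (A, E, F) contributes 4 new; branch {C=F} (A, B, D, E, F) contributes 20 new; branch {A=T} (B, C, D, E, F) contributes 16 new; branch {D=F, E=F} (A, B, C, F) contributes 4 new; branch {A=T} (B, C, D, E, F) contributes 0 new. Total: 52.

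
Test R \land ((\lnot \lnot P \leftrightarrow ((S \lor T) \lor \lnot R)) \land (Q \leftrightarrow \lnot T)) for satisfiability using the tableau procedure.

Initial set: {T (R \land ((\lnot \lnot P \leftrightarrow ((S \lor T) \lor \lnot R)) \land (Q \leftrightarrow \lnot T)))}.
T (R \land ((\lnot \lnot P \leftrightarrow ((S \lor T) \lor \lnot R)) \land (Q \leftrightarrow \lnot T))): α-rule — add T R, T ((\lnot \lnot P \leftrightarrow ((S \lor T) \lor \lnot R)) \land (Q \leftrightarrow \lnot T)).
T ((\lnot \lnot P \leftrightarrow ((S \lor T) \lor \lnot R)) \land (Q \leftrightarrow \lnot T)): α-rule — add T (\lnot \lnot P \leftrightarrow ((S \lor T) \lor \lnot R)), T (Q \leftrightarrow \lnot T).
T (\lnot \lnot P \leftrightarrow ((S \lor T) \lor \lnot R)): β-rule — branch into T \lnot \lnot P, T ((S \lor T) \lor \lnot R)  //  F \lnot \lnot P, F ((S \lor T) \lor \lnot R).
  branch 1 (add T \lnot \lnot P, T ((S \lor T) \lor \lnot R)):
    T \lnot \lnot P: drop double negation, giving T P.
    T (Q \leftrightarrow \lnot T): β-rule — branch into T Q, T \lnot T  //  F Q, F \lnot T.
      branch 1.1 (add T Q, T \lnot T):
        T ((S \lor T) \lor \lnot R): β-rule — branch into T (S \lor T)  //  T \lnot R.
          branch 1.1.1 (add T (S \lor T)):
            T (S \lor T): β-rule — branch into T S  //  T T.
              branch 1.1.1.1 (add T S):
                ○ open, literals {P=true, Q=true, R=true, S=true, T=false}.
              branch 1.1.1.2 (add T T):
                × closes — contains both T and \lnot T.
          branch 1.1.2 (add T \lnot R):
            × closes — contains both R and \lnot R.
      branch 1.2 (add F Q, F \lnot T):
        T ((S \lor T) \lor \lnot R): β-rule — branch into T (S \lor T)  //  T \lnot R.
          branch 1.2.1 (add T (S \lor T)):
            T (S \lor T): β-rule — branch into T S  //  T T.
              branch 1.2.1.1 (add T S):
                ○ open, literals {P=true, Q=false, R=true, S=true, T=true}.
              branch 1.2.1.2 (add T T):
                ○ open, literals {P=true, Q=false, R=true, T=true}.
          branch 1.2.2 (add T \lnot R):
            × closes — contains both R and \lnot R.
  branch 2 (add F \lnot \lnot P, F ((S \lor T) \lor \lnot R)):
    F \lnot \lnot P: drop double negation, giving F P.
    F ((S \lor T) \lor \lnot R): α-rule — add F (S \lor T), F \lnot R.
    F (S \lor T): α-rule — add F S, F T.
    T (Q \leftrightarrow \lnot T): β-rule — branch into T Q, T \lnot T  //  F Q, F \lnot T.
      branch 2.1 (add T Q, T \lnot T):
        ○ open, literals {P=false, Q=true, R=true, S=false, T=false}.
      branch 2.2 (add F Q, F \lnot T):
        × closes — contains both T and \lnot T.
4 branches closed, 4 open.
An open branch gives a satisfying assignment: P=true, Q=true, R=true, S=true, T=false.

Satisfiable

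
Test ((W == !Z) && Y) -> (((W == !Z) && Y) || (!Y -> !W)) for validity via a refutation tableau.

Valid

Assume the negation and expand:
Initial set: {!(((W == !Z) && Y) -> (((W == !Z) && Y) || (!Y -> !W)))}.
!(((W == !Z) && Y) -> (((W == !Z) && Y) || (!Y -> !W))): α-rule — add ((W == !Z) && Y), !(((W == !Z) && Y) || (!Y -> !W)).
((W == !Z) && Y): α-rule — add (W == !Z), Y.
!(((W == !Z) && Y) || (!Y -> !W)): α-rule — add !((W == !Z) && Y), !(!Y -> !W).
!(!Y -> !W): α-rule — add !Y, !!W.
× closes — contains both Y and !Y.
All 1 branch closes.
Every branch closed, so the negation is unsatisfiable and the formula is valid.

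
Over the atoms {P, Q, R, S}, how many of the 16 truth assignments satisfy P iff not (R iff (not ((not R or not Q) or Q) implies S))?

8

Initial set: {(P iff not (R iff (not ((not R or not Q) or Q) implies S)))}.
(P iff not (R iff (not ((not R or not Q) or Q) implies S))): β-rule — branch into P, not (R iff (not ((not R or not Q) or Q) implies S))  //  not P, not not (R iff (not ((not R or not Q) or Q) implies S)).
  branch 1 (add P, not (R iff (not ((not R or not Q) or Q) implies S))):
    not (R iff (not ((not R or not Q) or Q) implies S)): β-rule — branch into R, not (not ((not R or not Q) or Q) implies S)  //  not R, (not ((not R or not Q) or Q) implies S).
      branch 1.1 (add R, not (not ((not R or not Q) or Q) implies S)):
        not (not ((not R or not Q) or Q) implies S): α-rule — add not ((not R or not Q) or Q), not S.
        not ((not R or not Q) or Q): α-rule — add not (not R or not Q), not Q.
        not (not R or not Q): α-rule — add not not R, not not Q.
        × closes — contains both Q and not Q.
      branch 1.2 (add not R, (not ((not R or not Q) or Q) implies S)):
        (not ((not R or not Q) or Q) implies S): β-rule — branch into not not ((not R or not Q) or Q)  //  S.
          branch 1.2.1 (add not not ((not R or not Q) or Q)):
            not not ((not R or not Q) or Q): β-rule — branch into (not R or not Q)  //  Q.
              branch 1.2.1.1 (add (not R or not Q)):
                (not R or not Q): β-rule — branch into not R  //  not Q.
                  branch 1.2.1.1.1 (add not R):
                    ○ open, literals {P=true, R=false}.
                  branch 1.2.1.1.2 (add not Q):
                    ○ open, literals {P=true, Q=false, R=false}.
              branch 1.2.1.2 (add Q):
                ○ open, literals {P=true, Q=true, R=false}.
          branch 1.2.2 (add S):
            ○ open, literals {P=true, R=false, S=true}.
  branch 2 (add not P, not not (R iff (not ((not R or not Q) or Q) implies S))):
    not not (R iff (not ((not R or not Q) or Q) implies S)): β-rule — branch into R, (not ((not R or not Q) or Q) implies S)  //  not R, not (not ((not R or not Q) or Q) implies S).
      branch 2.1 (add R, (not ((not R or not Q) or Q) implies S)):
        (not ((not R or not Q) or Q) implies S): β-rule — branch into not not ((not R or not Q) or Q)  //  S.
          branch 2.1.1 (add not not ((not R or not Q) or Q)):
            not not ((not R or not Q) or Q): β-rule — branch into (not R or not Q)  //  Q.
              branch 2.1.1.1 (add (not R or not Q)):
                (not R or not Q): β-rule — branch into not R  //  not Q.
                  branch 2.1.1.1.1 (add not R):
                    × closes — contains both R and not R.
                  branch 2.1.1.1.2 (add not Q):
                    ○ open, literals {P=false, Q=false, R=true}.
              branch 2.1.1.2 (add Q):
                ○ open, literals {P=false, Q=true, R=true}.
          branch 2.1.2 (add S):
            ○ open, literals {P=false, R=true, S=true}.
      branch 2.2 (add not R, not (not ((not R or not Q) or Q) implies S)):
        not (not ((not R or not Q) or Q) implies S): α-rule — add not ((not R or not Q) or Q), not S.
        not ((not R or not Q) or Q): α-rule — add not (not R or not Q), not Q.
        not (not R or not Q): α-rule — add not not R, not not Q.
        × closes — contains both R and not R.
3 branches closed, 7 open.
Each open branch fixes some atoms; the unmentioned ones are free. Counting distinct full assignments: branch {P=true, R=false} (Q, S) contributes 4 new; branch {P=true, Q=false, R=false} (S) contributes 0 new; branch {P=true, Q=true, R=false} (S) contributes 0 new; branch {P=true, R=false, S=true} (Q) contributes 0 new; branch {P=false, Q=false, R=true} (S) contributes 2 new; branch {P=false, Q=true, R=true} (S) contributes 2 new; branch {P=false, R=true, S=true} (Q) contributes 0 new. Total: 8.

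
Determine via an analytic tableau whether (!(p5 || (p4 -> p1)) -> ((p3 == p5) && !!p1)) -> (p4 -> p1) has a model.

Satisfiable

Initial set: {((!(p5 || (p4 -> p1)) -> ((p3 == p5) && !!p1)) -> (p4 -> p1))}.
((!(p5 || (p4 -> p1)) -> ((p3 == p5) && !!p1)) -> (p4 -> p1)): β-rule — branch into !(!(p5 || (p4 -> p1)) -> ((p3 == p5) && !!p1))  //  (p4 -> p1).
  branch 1 (add !(!(p5 || (p4 -> p1)) -> ((p3 == p5) && !!p1))):
    !(!(p5 || (p4 -> p1)) -> ((p3 == p5) && !!p1)): α-rule — add !(p5 || (p4 -> p1)), !((p3 == p5) && !!p1).
    !(p5 || (p4 -> p1)): α-rule — add !p5, !(p4 -> p1).
    !(p4 -> p1): α-rule — add p4, !p1.
    !((p3 == p5) && !!p1): β-rule — branch into !(p3 == p5)  //  !!!p1.
      branch 1.1 (add !(p3 == p5)):
        !(p3 == p5): β-rule — branch into p3, !p5  //  !p3, p5.
          branch 1.1.1 (add p3, !p5):
            ○ open, literals {p1=false, p3=true, p4=true, p5=false}.
          branch 1.1.2 (add !p3, p5):
            × closes — contains both p5 and !p5.
      branch 1.2 (add !!!p1):
        !!!p1: drop double negation, giving !p1.
        ○ open, literals {p1=false, p4=true, p5=false}.
  branch 2 (add (p4 -> p1)):
    (p4 -> p1): β-rule — branch into !p4  //  p1.
      branch 2.1 (add !p4):
        ○ open, literals {p4=false}.
      branch 2.2 (add p1):
        ○ open, literals {p1=true}.
1 branch closed, 4 open.
An open branch gives a satisfying assignment: p1=false, p3=true, p4=true, p5=false.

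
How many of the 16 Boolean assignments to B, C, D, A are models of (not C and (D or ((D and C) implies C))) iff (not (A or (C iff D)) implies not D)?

Initial set: {((not C and (D or ((D and C) implies C))) iff (not (A or (C iff D)) implies not D))}.
((not C and (D or ((D and C) implies C))) iff (not (A or (C iff D)) implies not D)): β-rule — branch into (not C and (D or ((D and C) implies C))), (not (A or (C iff D)) implies not D)  //  not (not C and (D or ((D and C) implies C))), not (not (A or (C iff D)) implies not D).
  branch 1 (add (not C and (D or ((D and C) implies C))), (not (A or (C iff D)) implies not D)):
    (not C and (D or ((D and C) implies C))): α-rule — add not C, (D or ((D and C) implies C)).
    (not (A or (C iff D)) implies not D): β-rule — branch into not not (A or (C iff D))  //  not D.
      branch 1.1 (add not not (A or (C iff D))):
        (D or ((D and C) implies C)): β-rule — branch into D  //  ((D and C) implies C).
          branch 1.1.1 (add D):
            not not (A or (C iff D)): β-rule — branch into A  //  (C iff D).
              branch 1.1.1.1 (add A):
                ○ open, literals {A=T, C=F, D=T}.
              branch 1.1.1.2 (add (C iff D)):
                (C iff D): β-rule — branch into C, D  //  not C, not D.
                  branch 1.1.1.2.1 (add C, D):
                    × closes — contains both C and not C.
                  branch 1.1.1.2.2 (add not C, not D):
                    × closes — contains both D and not D.
          branch 1.1.2 (add ((D and C) implies C)):
            not not (A or (C iff D)): β-rule — branch into A  //  (C iff D).
              branch 1.1.2.1 (add A):
                ((D and C) implies C): β-rule — branch into not (D and C)  //  C.
                  branch 1.1.2.1.1 (add not (D and C)):
                    not (D and C): β-rule — branch into not D  //  not C.
                      branch 1.1.2.1.1.1 (add not D):
                        ○ open, literals {A=T, C=F, D=F}.
                      branch 1.1.2.1.1.2 (add not C):
                        ○ open, literals {A=T, C=F}.
                  branch 1.1.2.1.2 (add C):
                    × closes — contains both C and not C.
              branch 1.1.2.2 (add (C iff D)):
                ((D and C) implies C): β-rule — branch into not (D and C)  //  C.
                  branch 1.1.2.2.1 (add not (D and C)):
                    (C iff D): β-rule — branch into C, D  //  not C, not D.
                      branch 1.1.2.2.1.1 (add C, D):
                        × closes — contains both C and not C.
                      branch 1.1.2.2.1.2 (add not C, not D):
                        not (D and C): β-rule — branch into not D  //  not C.
                          branch 1.1.2.2.1.2.1 (add not D):
                            ○ open, literals {C=F, D=F}.
                          branch 1.1.2.2.1.2.2 (add not C):
                            ○ open, literals {C=F, D=F}.
                  branch 1.1.2.2.2 (add C):
                    × closes — contains both C and not C.
      branch 1.2 (add not D):
        (D or ((D and C) implies C)): β-rule — branch into D  //  ((D and C) implies C).
          branch 1.2.1 (add D):
            × closes — contains both D and not D.
          branch 1.2.2 (add ((D and C) implies C)):
            ((D and C) implies C): β-rule — branch into not (D and C)  //  C.
              branch 1.2.2.1 (add not (D and C)):
                not (D and C): β-rule — branch into not D  //  not C.
                  branch 1.2.2.1.1 (add not D):
                    ○ open, literals {C=F, D=F}.
                  branch 1.2.2.1.2 (add not C):
                    ○ open, literals {C=F, D=F}.
              branch 1.2.2.2 (add C):
                × closes — contains both C and not C.
  branch 2 (add not (not C and (D or ((D and C) implies C))), not (not (A or (C iff D)) implies not D)):
    not (not (A or (C iff D)) implies not D): α-rule — add not (A or (C iff D)), not not D.
    not (A or (C iff D)): α-rule — add not A, not (C iff D).
    not (not C and (D or ((D and C) implies C))): β-rule — branch into not not C  //  not (D or ((D and C) implies C)).
      branch 2.1 (add not not C):
        not (C iff D): β-rule — branch into C, not D  //  not C, D.
          branch 2.1.1 (add C, not D):
            × closes — contains both D and not D.
          branch 2.1.2 (add not C, D):
            × closes — contains both C and not C.
      branch 2.2 (add not (D or ((D and C) implies C))):
        not (D or ((D and C) implies C)): α-rule — add not D, not ((D and C) implies C).
        × closes — contains both D and not D.
10 branches closed, 7 open.
Each open branch fixes some atoms; the unmentioned ones are free. Counting distinct full assignments: branch {A=T, C=F, D=T} (B) contributes 2 new; branch {A=T, C=F, D=F} (B) contributes 2 new; branch {A=T, C=F} (B, D) contributes 0 new; branch {C=F, D=F} (B, A) contributes 2 new; branch {C=F, D=F} (B, A) contributes 0 new; branch {C=F, D=F} (B, A) contributes 0 new; branch {C=F, D=F} (B, A) contributes 0 new. Total: 6.

6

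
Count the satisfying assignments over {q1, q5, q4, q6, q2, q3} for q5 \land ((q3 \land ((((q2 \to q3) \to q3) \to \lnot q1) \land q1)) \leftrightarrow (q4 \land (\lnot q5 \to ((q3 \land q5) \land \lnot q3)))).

Initial set: {T (q5 \land ((q3 \land ((((q2 \to q3) \to q3) \to \lnot q1) \land q1)) \leftrightarrow (q4 \land (\lnot q5 \to ((q3 \land q5) \land \lnot q3)))))}.
T (q5 \land ((q3 \land ((((q2 \to q3) \to q3) \to \lnot q1) \land q1)) \leftrightarrow (q4 \land (\lnot q5 \to ((q3 \land q5) \land \lnot q3))))): α-rule — add T q5, T ((q3 \land ((((q2 \to q3) \to q3) \to \lnot q1) \land q1)) \leftrightarrow (q4 \land (\lnot q5 \to ((q3 \land q5) \land \lnot q3)))).
T ((q3 \land ((((q2 \to q3) \to q3) \to \lnot q1) \land q1)) \leftrightarrow (q4 \land (\lnot q5 \to ((q3 \land q5) \land \lnot q3)))): β-rule — branch into T (q3 \land ((((q2 \to q3) \to q3) \to \lnot q1) \land q1)), T (q4 \land (\lnot q5 \to ((q3 \land q5) \land \lnot q3)))  //  F (q3 \land ((((q2 \to q3) \to q3) \to \lnot q1) \land q1)), F (q4 \land (\lnot q5 \to ((q3 \land q5) \land \lnot q3))).
  branch 1 (add T (q3 \land ((((q2 \to q3) \to q3) \to \lnot q1) \land q1)), T (q4 \land (\lnot q5 \to ((q3 \land q5) \land \lnot q3)))):
    T (q3 \land ((((q2 \to q3) \to q3) \to \lnot q1) \land q1)): α-rule — add T q3, T ((((q2 \to q3) \to q3) \to \lnot q1) \land q1).
    T (q4 \land (\lnot q5 \to ((q3 \land q5) \land \lnot q3))): α-rule — add T q4, T (\lnot q5 \to ((q3 \land q5) \land \lnot q3)).
    T ((((q2 \to q3) \to q3) \to \lnot q1) \land q1): α-rule — add T (((q2 \to q3) \to q3) \to \lnot q1), T q1.
    T (\lnot q5 \to ((q3 \land q5) \land \lnot q3)): β-rule — branch into F \lnot q5  //  T ((q3 \land q5) \land \lnot q3).
      branch 1.1 (add F \lnot q5):
        T (((q2 \to q3) \to q3) \to \lnot q1): β-rule — branch into F ((q2 \to q3) \to q3)  //  T \lnot q1.
          branch 1.1.1 (add F ((q2 \to q3) \to q3)):
            F ((q2 \to q3) \to q3): α-rule — add T (q2 \to q3), F q3.
            × closes — contains both q3 and \lnot q3.
          branch 1.1.2 (add T \lnot q1):
            × closes — contains both q1 and \lnot q1.
      branch 1.2 (add T ((q3 \land q5) \land \lnot q3)):
        T ((q3 \land q5) \land \lnot q3): α-rule — add T (q3 \land q5), T \lnot q3.
        × closes — contains both q3 and \lnot q3.
  branch 2 (add F (q3 \land ((((q2 \to q3) \to q3) \to \lnot q1) \land q1)), F (q4 \land (\lnot q5 \to ((q3 \land q5) \land \lnot q3)))):
    F (q3 \land ((((q2 \to q3) \to q3) \to \lnot q1) \land q1)): β-rule — branch into F q3  //  F ((((q2 \to q3) \to q3) \to \lnot q1) \land q1).
      branch 2.1 (add F q3):
        F (q4 \land (\lnot q5 \to ((q3 \land q5) \land \lnot q3))): β-rule — branch into F q4  //  F (\lnot q5 \to ((q3 \land q5) \land \lnot q3)).
          branch 2.1.1 (add F q4):
            ○ open, literals {q3=false, q4=false, q5=true}.
          branch 2.1.2 (add F (\lnot q5 \to ((q3 \land q5) \land \lnot q3))):
            F (\lnot q5 \to ((q3 \land q5) \land \lnot q3)): α-rule — add T \lnot q5, F ((q3 \land q5) \land \lnot q3).
            × closes — contains both q5 and \lnot q5.
      branch 2.2 (add F ((((q2 \to q3) \to q3) \to \lnot q1) \land q1)):
        F (q4 \land (\lnot q5 \to ((q3 \land q5) \land \lnot q3))): β-rule — branch into F q4  //  F (\lnot q5 \to ((q3 \land q5) \land \lnot q3)).
          branch 2.2.1 (add F q4):
            F ((((q2 \to q3) \to q3) \to \lnot q1) \land q1): β-rule — branch into F (((q2 \to q3) \to q3) \to \lnot q1)  //  F q1.
              branch 2.2.1.1 (add F (((q2 \to q3) \to q3) \to \lnot q1)):
                F (((q2 \to q3) \to q3) \to \lnot q1): α-rule — add T ((q2 \to q3) \to q3), F \lnot q1.
                T ((q2 \to q3) \to q3): β-rule — branch into F (q2 \to q3)  //  T q3.
                  branch 2.2.1.1.1 (add F (q2 \to q3)):
                    F (q2 \to q3): α-rule — add T q2, F q3.
                    ○ open, literals {q1=true, q2=true, q3=false, q4=false, q5=true}.
                  branch 2.2.1.1.2 (add T q3):
                    ○ open, literals {q1=true, q3=true, q4=false, q5=true}.
              branch 2.2.1.2 (add F q1):
                ○ open, literals {q1=false, q4=false, q5=true}.
          branch 2.2.2 (add F (\lnot q5 \to ((q3 \land q5) \land \lnot q3))):
            F (\lnot q5 \to ((q3 \land q5) \land \lnot q3)): α-rule — add T \lnot q5, F ((q3 \land q5) \land \lnot q3).
            × closes — contains both q5 and \lnot q5.
5 branches closed, 4 open.
Each open branch fixes some atoms; the unmentioned ones are free. Counting distinct full assignments: branch {q3=false, q4=false, q5=true} (q1, q6, q2) contributes 8 new; branch {q1=true, q2=true, q3=false, q4=false, q5=true} (q6) contributes 0 new; branch {q1=true, q3=true, q4=false, q5=true} (q6, q2) contributes 4 new; branch {q1=false, q4=false, q5=true} (q6, q2, q3) contributes 4 new. Total: 16.

16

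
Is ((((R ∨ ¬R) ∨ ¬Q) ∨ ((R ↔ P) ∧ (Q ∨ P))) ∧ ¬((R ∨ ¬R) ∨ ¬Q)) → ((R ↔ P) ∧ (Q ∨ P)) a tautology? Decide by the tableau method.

Assume the negation and expand:
Initial set: {¬(((((R ∨ ¬R) ∨ ¬Q) ∨ ((R ↔ P) ∧ (Q ∨ P))) ∧ ¬((R ∨ ¬R) ∨ ¬Q)) → ((R ↔ P) ∧ (Q ∨ P)))}.
¬(((((R ∨ ¬R) ∨ ¬Q) ∨ ((R ↔ P) ∧ (Q ∨ P))) ∧ ¬((R ∨ ¬R) ∨ ¬Q)) → ((R ↔ P) ∧ (Q ∨ P))): α-rule — add ((((R ∨ ¬R) ∨ ¬Q) ∨ ((R ↔ P) ∧ (Q ∨ P))) ∧ ¬((R ∨ ¬R) ∨ ¬Q)), ¬((R ↔ P) ∧ (Q ∨ P)).
((((R ∨ ¬R) ∨ ¬Q) ∨ ((R ↔ P) ∧ (Q ∨ P))) ∧ ¬((R ∨ ¬R) ∨ ¬Q)): α-rule — add (((R ∨ ¬R) ∨ ¬Q) ∨ ((R ↔ P) ∧ (Q ∨ P))), ¬((R ∨ ¬R) ∨ ¬Q).
¬((R ∨ ¬R) ∨ ¬Q): α-rule — add ¬(R ∨ ¬R), ¬¬Q.
¬(R ∨ ¬R): α-rule — add ¬R, ¬¬R.
× closes — contains both R and ¬R.
All 1 branch closes.
Every branch closed, so the negation is unsatisfiable and the formula is valid.

Valid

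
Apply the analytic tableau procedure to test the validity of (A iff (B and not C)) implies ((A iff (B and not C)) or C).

Assume the negation and expand:
Initial set: {not ((A iff (B and not C)) implies ((A iff (B and not C)) or C))}.
not ((A iff (B and not C)) implies ((A iff (B and not C)) or C)): α-rule — add (A iff (B and not C)), not ((A iff (B and not C)) or C).
not ((A iff (B and not C)) or C): α-rule — add not (A iff (B and not C)), not C.
(A iff (B and not C)): β-rule — branch into A, (B and not C)  //  not A, not (B and not C).
  branch 1 (add A, (B and not C)):
    (B and not C): α-rule — add B, not C.
    not (A iff (B and not C)): β-rule — branch into A, not (B and not C)  //  not A, (B and not C).
      branch 1.1 (add A, not (B and not C)):
        not (B and not C): β-rule — branch into not B  //  not not C.
          branch 1.1.1 (add not B):
            × closes — contains both B and not B.
          branch 1.1.2 (add not not C):
            × closes — contains both C and not C.
      branch 1.2 (add not A, (B and not C)):
        × closes — contains both A and not A.
  branch 2 (add not A, not (B and not C)):
    not (A iff (B and not C)): β-rule — branch into A, not (B and not C)  //  not A, (B and not C).
      branch 2.1 (add A, not (B and not C)):
        × closes — contains both A and not A.
      branch 2.2 (add not A, (B and not C)):
        (B and not C): α-rule — add B, not C.
        not (B and not C): β-rule — branch into not B  //  not not C.
          branch 2.2.1 (add not B):
            × closes — contains both B and not B.
          branch 2.2.2 (add not not C):
            × closes — contains both C and not C.
All 6 branches close.
Every branch closed, so the negation is unsatisfiable and the formula is valid.

Valid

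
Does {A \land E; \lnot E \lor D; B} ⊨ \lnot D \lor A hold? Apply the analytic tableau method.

Yes

Initial set: {(A \land E); (\lnot E \lor D); B; \lnot (\lnot D \lor A)}.
(A \land E): α-rule — add A, E.
\lnot (\lnot D \lor A): α-rule — add \lnot \lnot D, \lnot A.
× closes — contains both A and \lnot A.
All 1 branch closes.
Every branch closed, so the premises entail the conclusion.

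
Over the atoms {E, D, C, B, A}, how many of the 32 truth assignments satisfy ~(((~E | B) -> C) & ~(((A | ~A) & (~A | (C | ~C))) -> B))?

Initial set: {~(((~E | B) -> C) & ~(((A | ~A) & (~A | (C | ~C))) -> B))}.
~(((~E | B) -> C) & ~(((A | ~A) & (~A | (C | ~C))) -> B)): β-rule — branch into ~((~E | B) -> C)  //  ~~(((A | ~A) & (~A | (C | ~C))) -> B).
  branch 1 (add ~((~E | B) -> C)):
    ~((~E | B) -> C): α-rule — add (~E | B), ~C.
    (~E | B): β-rule — branch into ~E  //  B.
      branch 1.1 (add ~E):
        ○ open, literals {C=0, E=0}.
      branch 1.2 (add B):
        ○ open, literals {B=1, C=0}.
  branch 2 (add ~~(((A | ~A) & (~A | (C | ~C))) -> B)):
    ~~(((A | ~A) & (~A | (C | ~C))) -> B): β-rule — branch into ~((A | ~A) & (~A | (C | ~C)))  //  B.
      branch 2.1 (add ~((A | ~A) & (~A | (C | ~C)))):
        ~((A | ~A) & (~A | (C | ~C))): β-rule — branch into ~(A | ~A)  //  ~(~A | (C | ~C)).
          branch 2.1.1 (add ~(A | ~A)):
            ~(A | ~A): α-rule — add ~A, ~~A.
            × closes — contains both A and ~A.
          branch 2.1.2 (add ~(~A | (C | ~C))):
            ~(~A | (C | ~C)): α-rule — add ~~A, ~(C | ~C).
            ~(C | ~C): α-rule — add ~C, ~~C.
            × closes — contains both C and ~C.
      branch 2.2 (add B):
        ○ open, literals {B=1}.
2 branches closed, 3 open.
Each open branch fixes some atoms; the unmentioned ones are free. Counting distinct full assignments: branch {C=0, E=0} (D, B, A) contributes 8 new; branch {B=1, C=0} (E, D, A) contributes 4 new; branch {B=1} (E, D, C, A) contributes 8 new. Total: 20.

20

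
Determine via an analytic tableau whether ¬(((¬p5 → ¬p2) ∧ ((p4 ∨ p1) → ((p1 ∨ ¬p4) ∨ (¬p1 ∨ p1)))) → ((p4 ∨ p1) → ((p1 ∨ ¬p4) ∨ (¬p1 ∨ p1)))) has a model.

Unsatisfiable

Initial set: {¬(((¬p5 → ¬p2) ∧ ((p4 ∨ p1) → ((p1 ∨ ¬p4) ∨ (¬p1 ∨ p1)))) → ((p4 ∨ p1) → ((p1 ∨ ¬p4) ∨ (¬p1 ∨ p1))))}.
¬(((¬p5 → ¬p2) ∧ ((p4 ∨ p1) → ((p1 ∨ ¬p4) ∨ (¬p1 ∨ p1)))) → ((p4 ∨ p1) → ((p1 ∨ ¬p4) ∨ (¬p1 ∨ p1)))): α-rule — add ((¬p5 → ¬p2) ∧ ((p4 ∨ p1) → ((p1 ∨ ¬p4) ∨ (¬p1 ∨ p1)))), ¬((p4 ∨ p1) → ((p1 ∨ ¬p4) ∨ (¬p1 ∨ p1))).
((¬p5 → ¬p2) ∧ ((p4 ∨ p1) → ((p1 ∨ ¬p4) ∨ (¬p1 ∨ p1)))): α-rule — add (¬p5 → ¬p2), ((p4 ∨ p1) → ((p1 ∨ ¬p4) ∨ (¬p1 ∨ p1))).
¬((p4 ∨ p1) → ((p1 ∨ ¬p4) ∨ (¬p1 ∨ p1))): α-rule — add (p4 ∨ p1), ¬((p1 ∨ ¬p4) ∨ (¬p1 ∨ p1)).
¬((p1 ∨ ¬p4) ∨ (¬p1 ∨ p1)): α-rule — add ¬(p1 ∨ ¬p4), ¬(¬p1 ∨ p1).
¬(p1 ∨ ¬p4): α-rule — add ¬p1, ¬¬p4.
¬(¬p1 ∨ p1): α-rule — add ¬¬p1, ¬p1.
× closes — contains both p1 and ¬p1.
All 1 branch closes.
Every branch closed; the formula is unsatisfiable.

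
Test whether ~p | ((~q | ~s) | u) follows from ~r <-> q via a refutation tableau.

Initial set: {T (~r <-> q); F (~p | ((~q | ~s) | u))}.
F (~p | ((~q | ~s) | u)): α-rule — add F ~p, F ((~q | ~s) | u).
F ((~q | ~s) | u): α-rule — add F (~q | ~s), F u.
F (~q | ~s): α-rule — add F ~q, F ~s.
T (~r <-> q): β-rule — branch into T ~r, T q  //  F ~r, F q.
  branch 1 (add T ~r, T q):
    ○ open, literals {p=true, q=true, r=false, s=true, u=false}.
  branch 2 (add F ~r, F q):
    × closes — contains both q and ~q.
1 branch closed, 1 open.
An open branch gives a countermodel: p=true, q=true, r=false, s=true, u=false (unmentioned atoms arbitrary); the premises hold there but the conclusion fails.

No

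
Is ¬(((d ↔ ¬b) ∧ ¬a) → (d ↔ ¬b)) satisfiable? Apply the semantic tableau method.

Unsatisfiable

Initial set: {¬(((d ↔ ¬b) ∧ ¬a) → (d ↔ ¬b))}.
¬(((d ↔ ¬b) ∧ ¬a) → (d ↔ ¬b)): α-rule — add ((d ↔ ¬b) ∧ ¬a), ¬(d ↔ ¬b).
((d ↔ ¬b) ∧ ¬a): α-rule — add (d ↔ ¬b), ¬a.
¬(d ↔ ¬b): β-rule — branch into d, ¬¬b  //  ¬d, ¬b.
  branch 1 (add d, ¬¬b):
    (d ↔ ¬b): β-rule — branch into d, ¬b  //  ¬d, ¬¬b.
      branch 1.1 (add d, ¬b):
        × closes — contains both b and ¬b.
      branch 1.2 (add ¬d, ¬¬b):
        × closes — contains both d and ¬d.
  branch 2 (add ¬d, ¬b):
    (d ↔ ¬b): β-rule — branch into d, ¬b  //  ¬d, ¬¬b.
      branch 2.1 (add d, ¬b):
        × closes — contains both d and ¬d.
      branch 2.2 (add ¬d, ¬¬b):
        × closes — contains both b and ¬b.
All 4 branches close.
Every branch closed; the formula is unsatisfiable.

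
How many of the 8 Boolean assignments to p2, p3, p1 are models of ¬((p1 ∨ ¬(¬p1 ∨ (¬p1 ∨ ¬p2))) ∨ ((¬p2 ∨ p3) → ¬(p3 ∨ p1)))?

2

Initial set: {T ¬((p1 ∨ ¬(¬p1 ∨ (¬p1 ∨ ¬p2))) ∨ ((¬p2 ∨ p3) → ¬(p3 ∨ p1)))}.
T ¬((p1 ∨ ¬(¬p1 ∨ (¬p1 ∨ ¬p2))) ∨ ((¬p2 ∨ p3) → ¬(p3 ∨ p1))): α-rule — add F (p1 ∨ ¬(¬p1 ∨ (¬p1 ∨ ¬p2))), F ((¬p2 ∨ p3) → ¬(p3 ∨ p1)).
F (p1 ∨ ¬(¬p1 ∨ (¬p1 ∨ ¬p2))): α-rule — add F p1, F ¬(¬p1 ∨ (¬p1 ∨ ¬p2)).
F ((¬p2 ∨ p3) → ¬(p3 ∨ p1)): α-rule — add T (¬p2 ∨ p3), F ¬(p3 ∨ p1).
F ¬(¬p1 ∨ (¬p1 ∨ ¬p2)): β-rule — branch into T ¬p1  //  T (¬p1 ∨ ¬p2).
  branch 1 (add T ¬p1):
    T (¬p2 ∨ p3): β-rule — branch into T ¬p2  //  T p3.
      branch 1.1 (add T ¬p2):
        F ¬(p3 ∨ p1): β-rule — branch into T p3  //  T p1.
          branch 1.1.1 (add T p3):
            ○ open, literals {p1=0, p2=0, p3=1}.
          branch 1.1.2 (add T p1):
            × closes — contains both p1 and ¬p1.
      branch 1.2 (add T p3):
        F ¬(p3 ∨ p1): β-rule — branch into T p3  //  T p1.
          branch 1.2.1 (add T p3):
            ○ open, literals {p1=0, p3=1}.
          branch 1.2.2 (add T p1):
            × closes — contains both p1 and ¬p1.
  branch 2 (add T (¬p1 ∨ ¬p2)):
    T (¬p2 ∨ p3): β-rule — branch into T ¬p2  //  T p3.
      branch 2.1 (add T ¬p2):
        F ¬(p3 ∨ p1): β-rule — branch into T p3  //  T p1.
          branch 2.1.1 (add T p3):
            T (¬p1 ∨ ¬p2): β-rule — branch into T ¬p1  //  T ¬p2.
              branch 2.1.1.1 (add T ¬p1):
                ○ open, literals {p1=0, p2=0, p3=1}.
              branch 2.1.1.2 (add T ¬p2):
                ○ open, literals {p1=0, p2=0, p3=1}.
          branch 2.1.2 (add T p1):
            × closes — contains both p1 and ¬p1.
      branch 2.2 (add T p3):
        F ¬(p3 ∨ p1): β-rule — branch into T p3  //  T p1.
          branch 2.2.1 (add T p3):
            T (¬p1 ∨ ¬p2): β-rule — branch into T ¬p1  //  T ¬p2.
              branch 2.2.1.1 (add T ¬p1):
                ○ open, literals {p1=0, p3=1}.
              branch 2.2.1.2 (add T ¬p2):
                ○ open, literals {p1=0, p2=0, p3=1}.
          branch 2.2.2 (add T p1):
            × closes — contains both p1 and ¬p1.
4 branches closed, 6 open.
Each open branch fixes some atoms; the unmentioned ones are free. Counting distinct full assignments: branch {p1=0, p2=0, p3=1} (none free) contributes 1 new; branch {p1=0, p3=1} (p2) contributes 1 new; branch {p1=0, p2=0, p3=1} (none free) contributes 0 new; branch {p1=0, p2=0, p3=1} (none free) contributes 0 new; branch {p1=0, p3=1} (p2) contributes 0 new; branch {p1=0, p2=0, p3=1} (none free) contributes 0 new. Total: 2.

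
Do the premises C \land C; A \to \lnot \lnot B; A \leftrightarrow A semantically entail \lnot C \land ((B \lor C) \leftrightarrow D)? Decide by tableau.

Initial set: {T (C \land C); T (A \to \lnot \lnot B); T (A \leftrightarrow A); F (\lnot C \land ((B \lor C) \leftrightarrow D))}.
T (C \land C): α-rule — add T C, T C.
T (A \to \lnot \lnot B): β-rule — branch into F A  //  T \lnot \lnot B.
  branch 1 (add F A):
    T (A \leftrightarrow A): β-rule — branch into T A, T A  //  F A, F A.
      branch 1.1 (add T A, T A):
        × closes — contains both A and \lnot A.
      branch 1.2 (add F A, F A):
        F (\lnot C \land ((B \lor C) \leftrightarrow D)): β-rule — branch into F \lnot C  //  F ((B \lor C) \leftrightarrow D).
          branch 1.2.1 (add F \lnot C):
            ○ open, literals {A=0, C=1}.
          branch 1.2.2 (add F ((B \lor C) \leftrightarrow D)):
            F ((B \lor C) \leftrightarrow D): β-rule — branch into T (B \lor C), F D  //  F (B \lor C), T D.
              branch 1.2.2.1 (add T (B \lor C), F D):
                T (B \lor C): β-rule — branch into T B  //  T C.
                  branch 1.2.2.1.1 (add T B):
                    ○ open, literals {A=0, B=1, C=1, D=0}.
                  branch 1.2.2.1.2 (add T C):
                    ○ open, literals {A=0, C=1, D=0}.
              branch 1.2.2.2 (add F (B \lor C), T D):
                F (B \lor C): α-rule — add F B, F C.
                × closes — contains both C and \lnot C.
  branch 2 (add T \lnot \lnot B):
    T \lnot \lnot B: drop double negation, giving T B.
    T (A \leftrightarrow A): β-rule — branch into T A, T A  //  F A, F A.
      branch 2.1 (add T A, T A):
        F (\lnot C \land ((B \lor C) \leftrightarrow D)): β-rule — branch into F \lnot C  //  F ((B \lor C) \leftrightarrow D).
          branch 2.1.1 (add F \lnot C):
            ○ open, literals {A=1, B=1, C=1}.
          branch 2.1.2 (add F ((B \lor C) \leftrightarrow D)):
            F ((B \lor C) \leftrightarrow D): β-rule — branch into T (B \lor C), F D  //  F (B \lor C), T D.
              branch 2.1.2.1 (add T (B \lor C), F D):
                T (B \lor C): β-rule — branch into T B  //  T C.
                  branch 2.1.2.1.1 (add T B):
                    ○ open, literals {A=1, B=1, C=1, D=0}.
                  branch 2.1.2.1.2 (add T C):
                    ○ open, literals {A=1, B=1, C=1, D=0}.
              branch 2.1.2.2 (add F (B \lor C), T D):
                F (B \lor C): α-rule — add F B, F C.
                × closes — contains both B and \lnot B.
      branch 2.2 (add F A, F A):
        F (\lnot C \land ((B \lor C) \leftrightarrow D)): β-rule — branch into F \lnot C  //  F ((B \lor C) \leftrightarrow D).
          branch 2.2.1 (add F \lnot C):
            ○ open, literals {A=0, B=1, C=1}.
          branch 2.2.2 (add F ((B \lor C) \leftrightarrow D)):
            F ((B \lor C) \leftrightarrow D): β-rule — branch into T (B \lor C), F D  //  F (B \lor C), T D.
              branch 2.2.2.1 (add T (B \lor C), F D):
                T (B \lor C): β-rule — branch into T B  //  T C.
                  branch 2.2.2.1.1 (add T B):
                    ○ open, literals {A=0, B=1, C=1, D=0}.
                  branch 2.2.2.1.2 (add T C):
                    ○ open, literals {A=0, B=1, C=1, D=0}.
              branch 2.2.2.2 (add F (B \lor C), T D):
                F (B \lor C): α-rule — add F B, F C.
                × closes — contains both B and \lnot B.
4 branches closed, 9 open.
An open branch gives a countermodel: A=0, C=1 (unmentioned atoms arbitrary); the premises hold there but the conclusion fails.

No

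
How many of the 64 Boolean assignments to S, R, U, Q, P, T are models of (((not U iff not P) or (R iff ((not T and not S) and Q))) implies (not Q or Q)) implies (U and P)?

Initial set: {T ((((not U iff not P) or (R iff ((not T and not S) and Q))) implies (not Q or Q)) implies (U and P))}.
T ((((not U iff not P) or (R iff ((not T and not S) and Q))) implies (not Q or Q)) implies (U and P)): β-rule — branch into F (((not U iff not P) or (R iff ((not T and not S) and Q))) implies (not Q or Q))  //  T (U and P).
  branch 1 (add F (((not U iff not P) or (R iff ((not T and not S) and Q))) implies (not Q or Q))):
    F (((not U iff not P) or (R iff ((not T and not S) and Q))) implies (not Q or Q)): α-rule — add T ((not U iff not P) or (R iff ((not T and not S) and Q))), F (not Q or Q).
    F (not Q or Q): α-rule — add F not Q, F Q.
    × closes — contains both Q and not Q.
  branch 2 (add T (U and P)):
    T (U and P): α-rule — add T U, T P.
    ○ open, literals {P=true, U=true}.
1 branch closed, 1 open.
Each open branch fixes some atoms; the unmentioned ones are free. Counting distinct full assignments: branch {P=true, U=true} (S, R, Q, T) contributes 16 new. Total: 16.

16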